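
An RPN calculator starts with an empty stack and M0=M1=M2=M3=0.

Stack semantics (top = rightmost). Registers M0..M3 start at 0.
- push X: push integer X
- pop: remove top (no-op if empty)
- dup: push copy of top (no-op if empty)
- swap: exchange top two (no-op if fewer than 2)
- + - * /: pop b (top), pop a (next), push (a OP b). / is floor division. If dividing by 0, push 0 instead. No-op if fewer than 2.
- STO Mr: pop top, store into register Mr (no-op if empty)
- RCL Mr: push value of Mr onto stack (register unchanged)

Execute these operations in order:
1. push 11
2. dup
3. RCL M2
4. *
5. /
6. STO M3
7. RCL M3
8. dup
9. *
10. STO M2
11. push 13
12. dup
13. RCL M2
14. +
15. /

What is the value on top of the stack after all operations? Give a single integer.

After op 1 (push 11): stack=[11] mem=[0,0,0,0]
After op 2 (dup): stack=[11,11] mem=[0,0,0,0]
After op 3 (RCL M2): stack=[11,11,0] mem=[0,0,0,0]
After op 4 (*): stack=[11,0] mem=[0,0,0,0]
After op 5 (/): stack=[0] mem=[0,0,0,0]
After op 6 (STO M3): stack=[empty] mem=[0,0,0,0]
After op 7 (RCL M3): stack=[0] mem=[0,0,0,0]
After op 8 (dup): stack=[0,0] mem=[0,0,0,0]
After op 9 (*): stack=[0] mem=[0,0,0,0]
After op 10 (STO M2): stack=[empty] mem=[0,0,0,0]
After op 11 (push 13): stack=[13] mem=[0,0,0,0]
After op 12 (dup): stack=[13,13] mem=[0,0,0,0]
After op 13 (RCL M2): stack=[13,13,0] mem=[0,0,0,0]
After op 14 (+): stack=[13,13] mem=[0,0,0,0]
After op 15 (/): stack=[1] mem=[0,0,0,0]

Answer: 1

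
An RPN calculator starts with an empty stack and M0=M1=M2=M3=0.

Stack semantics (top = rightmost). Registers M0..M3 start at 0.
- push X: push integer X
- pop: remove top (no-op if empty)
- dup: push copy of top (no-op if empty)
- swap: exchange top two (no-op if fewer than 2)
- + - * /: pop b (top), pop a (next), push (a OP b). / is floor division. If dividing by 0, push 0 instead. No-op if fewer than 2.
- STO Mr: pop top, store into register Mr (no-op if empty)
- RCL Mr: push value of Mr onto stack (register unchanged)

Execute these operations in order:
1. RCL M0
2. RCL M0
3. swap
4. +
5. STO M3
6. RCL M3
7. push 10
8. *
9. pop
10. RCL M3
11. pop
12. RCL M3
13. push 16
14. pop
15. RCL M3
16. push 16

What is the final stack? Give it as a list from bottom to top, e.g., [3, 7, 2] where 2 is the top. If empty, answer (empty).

Answer: [0, 0, 16]

Derivation:
After op 1 (RCL M0): stack=[0] mem=[0,0,0,0]
After op 2 (RCL M0): stack=[0,0] mem=[0,0,0,0]
After op 3 (swap): stack=[0,0] mem=[0,0,0,0]
After op 4 (+): stack=[0] mem=[0,0,0,0]
After op 5 (STO M3): stack=[empty] mem=[0,0,0,0]
After op 6 (RCL M3): stack=[0] mem=[0,0,0,0]
After op 7 (push 10): stack=[0,10] mem=[0,0,0,0]
After op 8 (*): stack=[0] mem=[0,0,0,0]
After op 9 (pop): stack=[empty] mem=[0,0,0,0]
After op 10 (RCL M3): stack=[0] mem=[0,0,0,0]
After op 11 (pop): stack=[empty] mem=[0,0,0,0]
After op 12 (RCL M3): stack=[0] mem=[0,0,0,0]
After op 13 (push 16): stack=[0,16] mem=[0,0,0,0]
After op 14 (pop): stack=[0] mem=[0,0,0,0]
After op 15 (RCL M3): stack=[0,0] mem=[0,0,0,0]
After op 16 (push 16): stack=[0,0,16] mem=[0,0,0,0]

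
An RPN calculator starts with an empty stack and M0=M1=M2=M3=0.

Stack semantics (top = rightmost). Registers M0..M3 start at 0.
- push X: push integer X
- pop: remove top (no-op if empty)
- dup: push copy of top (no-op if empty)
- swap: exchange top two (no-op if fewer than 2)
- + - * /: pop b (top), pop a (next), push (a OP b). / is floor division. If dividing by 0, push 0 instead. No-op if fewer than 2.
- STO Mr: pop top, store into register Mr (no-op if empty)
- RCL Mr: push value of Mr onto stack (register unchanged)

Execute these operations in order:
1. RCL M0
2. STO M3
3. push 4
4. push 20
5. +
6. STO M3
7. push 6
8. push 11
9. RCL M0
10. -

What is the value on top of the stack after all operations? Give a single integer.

After op 1 (RCL M0): stack=[0] mem=[0,0,0,0]
After op 2 (STO M3): stack=[empty] mem=[0,0,0,0]
After op 3 (push 4): stack=[4] mem=[0,0,0,0]
After op 4 (push 20): stack=[4,20] mem=[0,0,0,0]
After op 5 (+): stack=[24] mem=[0,0,0,0]
After op 6 (STO M3): stack=[empty] mem=[0,0,0,24]
After op 7 (push 6): stack=[6] mem=[0,0,0,24]
After op 8 (push 11): stack=[6,11] mem=[0,0,0,24]
After op 9 (RCL M0): stack=[6,11,0] mem=[0,0,0,24]
After op 10 (-): stack=[6,11] mem=[0,0,0,24]

Answer: 11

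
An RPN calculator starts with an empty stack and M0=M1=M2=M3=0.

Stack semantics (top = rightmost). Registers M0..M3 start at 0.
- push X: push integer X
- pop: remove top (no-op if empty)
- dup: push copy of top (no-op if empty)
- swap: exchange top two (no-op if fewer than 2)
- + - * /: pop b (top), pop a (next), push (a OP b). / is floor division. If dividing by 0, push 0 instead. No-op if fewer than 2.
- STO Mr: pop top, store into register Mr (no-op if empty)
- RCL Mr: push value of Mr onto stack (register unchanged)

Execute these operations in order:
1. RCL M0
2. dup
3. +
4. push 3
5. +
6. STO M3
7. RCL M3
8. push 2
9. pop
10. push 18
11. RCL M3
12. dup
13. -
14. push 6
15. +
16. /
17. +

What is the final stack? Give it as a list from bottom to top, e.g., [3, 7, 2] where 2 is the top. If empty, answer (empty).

After op 1 (RCL M0): stack=[0] mem=[0,0,0,0]
After op 2 (dup): stack=[0,0] mem=[0,0,0,0]
After op 3 (+): stack=[0] mem=[0,0,0,0]
After op 4 (push 3): stack=[0,3] mem=[0,0,0,0]
After op 5 (+): stack=[3] mem=[0,0,0,0]
After op 6 (STO M3): stack=[empty] mem=[0,0,0,3]
After op 7 (RCL M3): stack=[3] mem=[0,0,0,3]
After op 8 (push 2): stack=[3,2] mem=[0,0,0,3]
After op 9 (pop): stack=[3] mem=[0,0,0,3]
After op 10 (push 18): stack=[3,18] mem=[0,0,0,3]
After op 11 (RCL M3): stack=[3,18,3] mem=[0,0,0,3]
After op 12 (dup): stack=[3,18,3,3] mem=[0,0,0,3]
After op 13 (-): stack=[3,18,0] mem=[0,0,0,3]
After op 14 (push 6): stack=[3,18,0,6] mem=[0,0,0,3]
After op 15 (+): stack=[3,18,6] mem=[0,0,0,3]
After op 16 (/): stack=[3,3] mem=[0,0,0,3]
After op 17 (+): stack=[6] mem=[0,0,0,3]

Answer: [6]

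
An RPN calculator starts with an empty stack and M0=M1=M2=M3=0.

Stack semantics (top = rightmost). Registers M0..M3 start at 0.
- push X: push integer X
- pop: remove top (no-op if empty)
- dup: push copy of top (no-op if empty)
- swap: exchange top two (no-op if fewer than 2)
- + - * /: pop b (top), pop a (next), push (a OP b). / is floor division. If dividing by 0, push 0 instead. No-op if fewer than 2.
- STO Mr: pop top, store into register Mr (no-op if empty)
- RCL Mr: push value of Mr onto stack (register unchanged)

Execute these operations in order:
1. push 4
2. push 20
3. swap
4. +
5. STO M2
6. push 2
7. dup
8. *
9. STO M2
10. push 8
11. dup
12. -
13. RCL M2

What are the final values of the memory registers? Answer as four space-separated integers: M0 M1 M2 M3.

After op 1 (push 4): stack=[4] mem=[0,0,0,0]
After op 2 (push 20): stack=[4,20] mem=[0,0,0,0]
After op 3 (swap): stack=[20,4] mem=[0,0,0,0]
After op 4 (+): stack=[24] mem=[0,0,0,0]
After op 5 (STO M2): stack=[empty] mem=[0,0,24,0]
After op 6 (push 2): stack=[2] mem=[0,0,24,0]
After op 7 (dup): stack=[2,2] mem=[0,0,24,0]
After op 8 (*): stack=[4] mem=[0,0,24,0]
After op 9 (STO M2): stack=[empty] mem=[0,0,4,0]
After op 10 (push 8): stack=[8] mem=[0,0,4,0]
After op 11 (dup): stack=[8,8] mem=[0,0,4,0]
After op 12 (-): stack=[0] mem=[0,0,4,0]
After op 13 (RCL M2): stack=[0,4] mem=[0,0,4,0]

Answer: 0 0 4 0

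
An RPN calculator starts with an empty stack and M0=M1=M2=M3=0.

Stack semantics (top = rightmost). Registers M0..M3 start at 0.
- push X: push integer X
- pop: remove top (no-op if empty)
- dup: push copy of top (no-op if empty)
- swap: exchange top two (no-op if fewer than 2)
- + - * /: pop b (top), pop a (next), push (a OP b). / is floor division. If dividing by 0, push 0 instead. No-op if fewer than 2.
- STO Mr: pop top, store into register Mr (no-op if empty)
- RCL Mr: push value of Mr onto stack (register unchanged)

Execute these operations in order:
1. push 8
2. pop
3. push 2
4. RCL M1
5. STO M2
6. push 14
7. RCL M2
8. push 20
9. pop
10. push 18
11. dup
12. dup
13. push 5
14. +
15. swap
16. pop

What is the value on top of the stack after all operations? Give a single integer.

Answer: 23

Derivation:
After op 1 (push 8): stack=[8] mem=[0,0,0,0]
After op 2 (pop): stack=[empty] mem=[0,0,0,0]
After op 3 (push 2): stack=[2] mem=[0,0,0,0]
After op 4 (RCL M1): stack=[2,0] mem=[0,0,0,0]
After op 5 (STO M2): stack=[2] mem=[0,0,0,0]
After op 6 (push 14): stack=[2,14] mem=[0,0,0,0]
After op 7 (RCL M2): stack=[2,14,0] mem=[0,0,0,0]
After op 8 (push 20): stack=[2,14,0,20] mem=[0,0,0,0]
After op 9 (pop): stack=[2,14,0] mem=[0,0,0,0]
After op 10 (push 18): stack=[2,14,0,18] mem=[0,0,0,0]
After op 11 (dup): stack=[2,14,0,18,18] mem=[0,0,0,0]
After op 12 (dup): stack=[2,14,0,18,18,18] mem=[0,0,0,0]
After op 13 (push 5): stack=[2,14,0,18,18,18,5] mem=[0,0,0,0]
After op 14 (+): stack=[2,14,0,18,18,23] mem=[0,0,0,0]
After op 15 (swap): stack=[2,14,0,18,23,18] mem=[0,0,0,0]
After op 16 (pop): stack=[2,14,0,18,23] mem=[0,0,0,0]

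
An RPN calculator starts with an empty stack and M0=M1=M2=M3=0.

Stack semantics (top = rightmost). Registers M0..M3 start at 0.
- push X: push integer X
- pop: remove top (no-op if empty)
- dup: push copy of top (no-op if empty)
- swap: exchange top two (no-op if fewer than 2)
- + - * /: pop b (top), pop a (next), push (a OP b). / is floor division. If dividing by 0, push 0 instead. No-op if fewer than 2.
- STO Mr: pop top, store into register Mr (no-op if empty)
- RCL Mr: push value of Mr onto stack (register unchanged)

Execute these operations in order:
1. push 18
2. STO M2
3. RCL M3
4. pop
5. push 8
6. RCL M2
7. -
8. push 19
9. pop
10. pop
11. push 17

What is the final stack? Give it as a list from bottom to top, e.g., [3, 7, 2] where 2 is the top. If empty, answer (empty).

After op 1 (push 18): stack=[18] mem=[0,0,0,0]
After op 2 (STO M2): stack=[empty] mem=[0,0,18,0]
After op 3 (RCL M3): stack=[0] mem=[0,0,18,0]
After op 4 (pop): stack=[empty] mem=[0,0,18,0]
After op 5 (push 8): stack=[8] mem=[0,0,18,0]
After op 6 (RCL M2): stack=[8,18] mem=[0,0,18,0]
After op 7 (-): stack=[-10] mem=[0,0,18,0]
After op 8 (push 19): stack=[-10,19] mem=[0,0,18,0]
After op 9 (pop): stack=[-10] mem=[0,0,18,0]
After op 10 (pop): stack=[empty] mem=[0,0,18,0]
After op 11 (push 17): stack=[17] mem=[0,0,18,0]

Answer: [17]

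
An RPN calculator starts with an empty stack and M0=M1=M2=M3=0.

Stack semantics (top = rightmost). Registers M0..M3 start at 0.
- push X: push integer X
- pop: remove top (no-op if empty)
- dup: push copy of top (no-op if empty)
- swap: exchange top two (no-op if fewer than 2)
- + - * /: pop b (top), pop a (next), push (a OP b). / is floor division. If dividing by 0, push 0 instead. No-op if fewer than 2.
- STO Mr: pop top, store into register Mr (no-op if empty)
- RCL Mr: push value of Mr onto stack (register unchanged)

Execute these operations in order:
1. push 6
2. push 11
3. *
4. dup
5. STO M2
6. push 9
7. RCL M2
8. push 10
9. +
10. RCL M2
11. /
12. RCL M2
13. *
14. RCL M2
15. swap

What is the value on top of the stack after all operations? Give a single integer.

Answer: 66

Derivation:
After op 1 (push 6): stack=[6] mem=[0,0,0,0]
After op 2 (push 11): stack=[6,11] mem=[0,0,0,0]
After op 3 (*): stack=[66] mem=[0,0,0,0]
After op 4 (dup): stack=[66,66] mem=[0,0,0,0]
After op 5 (STO M2): stack=[66] mem=[0,0,66,0]
After op 6 (push 9): stack=[66,9] mem=[0,0,66,0]
After op 7 (RCL M2): stack=[66,9,66] mem=[0,0,66,0]
After op 8 (push 10): stack=[66,9,66,10] mem=[0,0,66,0]
After op 9 (+): stack=[66,9,76] mem=[0,0,66,0]
After op 10 (RCL M2): stack=[66,9,76,66] mem=[0,0,66,0]
After op 11 (/): stack=[66,9,1] mem=[0,0,66,0]
After op 12 (RCL M2): stack=[66,9,1,66] mem=[0,0,66,0]
After op 13 (*): stack=[66,9,66] mem=[0,0,66,0]
After op 14 (RCL M2): stack=[66,9,66,66] mem=[0,0,66,0]
After op 15 (swap): stack=[66,9,66,66] mem=[0,0,66,0]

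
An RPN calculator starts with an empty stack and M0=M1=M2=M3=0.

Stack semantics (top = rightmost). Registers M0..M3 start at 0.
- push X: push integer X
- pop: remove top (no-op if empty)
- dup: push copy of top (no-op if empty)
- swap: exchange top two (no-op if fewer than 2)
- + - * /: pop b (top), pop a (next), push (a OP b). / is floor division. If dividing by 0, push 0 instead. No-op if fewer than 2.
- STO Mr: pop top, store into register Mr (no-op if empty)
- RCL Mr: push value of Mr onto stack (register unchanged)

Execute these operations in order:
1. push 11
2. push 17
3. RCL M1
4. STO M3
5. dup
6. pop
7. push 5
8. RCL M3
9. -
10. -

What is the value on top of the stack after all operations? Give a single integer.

After op 1 (push 11): stack=[11] mem=[0,0,0,0]
After op 2 (push 17): stack=[11,17] mem=[0,0,0,0]
After op 3 (RCL M1): stack=[11,17,0] mem=[0,0,0,0]
After op 4 (STO M3): stack=[11,17] mem=[0,0,0,0]
After op 5 (dup): stack=[11,17,17] mem=[0,0,0,0]
After op 6 (pop): stack=[11,17] mem=[0,0,0,0]
After op 7 (push 5): stack=[11,17,5] mem=[0,0,0,0]
After op 8 (RCL M3): stack=[11,17,5,0] mem=[0,0,0,0]
After op 9 (-): stack=[11,17,5] mem=[0,0,0,0]
After op 10 (-): stack=[11,12] mem=[0,0,0,0]

Answer: 12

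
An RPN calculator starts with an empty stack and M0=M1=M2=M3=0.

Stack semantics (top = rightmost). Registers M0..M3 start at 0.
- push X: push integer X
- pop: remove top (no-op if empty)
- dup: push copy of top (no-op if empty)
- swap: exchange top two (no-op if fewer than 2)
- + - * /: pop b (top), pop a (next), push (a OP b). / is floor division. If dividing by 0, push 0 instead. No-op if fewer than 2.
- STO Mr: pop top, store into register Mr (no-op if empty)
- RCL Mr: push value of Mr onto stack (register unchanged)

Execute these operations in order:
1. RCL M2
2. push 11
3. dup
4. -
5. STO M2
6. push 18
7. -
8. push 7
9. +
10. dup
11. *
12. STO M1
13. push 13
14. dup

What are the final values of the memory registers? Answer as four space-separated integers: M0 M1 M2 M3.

Answer: 0 121 0 0

Derivation:
After op 1 (RCL M2): stack=[0] mem=[0,0,0,0]
After op 2 (push 11): stack=[0,11] mem=[0,0,0,0]
After op 3 (dup): stack=[0,11,11] mem=[0,0,0,0]
After op 4 (-): stack=[0,0] mem=[0,0,0,0]
After op 5 (STO M2): stack=[0] mem=[0,0,0,0]
After op 6 (push 18): stack=[0,18] mem=[0,0,0,0]
After op 7 (-): stack=[-18] mem=[0,0,0,0]
After op 8 (push 7): stack=[-18,7] mem=[0,0,0,0]
After op 9 (+): stack=[-11] mem=[0,0,0,0]
After op 10 (dup): stack=[-11,-11] mem=[0,0,0,0]
After op 11 (*): stack=[121] mem=[0,0,0,0]
After op 12 (STO M1): stack=[empty] mem=[0,121,0,0]
After op 13 (push 13): stack=[13] mem=[0,121,0,0]
After op 14 (dup): stack=[13,13] mem=[0,121,0,0]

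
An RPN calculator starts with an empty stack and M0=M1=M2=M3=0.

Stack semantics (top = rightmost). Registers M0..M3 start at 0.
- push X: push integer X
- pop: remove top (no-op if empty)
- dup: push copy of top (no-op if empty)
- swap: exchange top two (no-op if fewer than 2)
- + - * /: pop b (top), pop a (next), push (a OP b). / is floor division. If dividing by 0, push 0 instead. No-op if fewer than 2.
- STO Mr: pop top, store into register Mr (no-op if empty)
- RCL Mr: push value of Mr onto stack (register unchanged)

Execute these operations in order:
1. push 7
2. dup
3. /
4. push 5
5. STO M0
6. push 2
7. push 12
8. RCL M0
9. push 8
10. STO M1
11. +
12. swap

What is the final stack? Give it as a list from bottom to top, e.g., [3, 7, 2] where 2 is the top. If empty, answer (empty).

After op 1 (push 7): stack=[7] mem=[0,0,0,0]
After op 2 (dup): stack=[7,7] mem=[0,0,0,0]
After op 3 (/): stack=[1] mem=[0,0,0,0]
After op 4 (push 5): stack=[1,5] mem=[0,0,0,0]
After op 5 (STO M0): stack=[1] mem=[5,0,0,0]
After op 6 (push 2): stack=[1,2] mem=[5,0,0,0]
After op 7 (push 12): stack=[1,2,12] mem=[5,0,0,0]
After op 8 (RCL M0): stack=[1,2,12,5] mem=[5,0,0,0]
After op 9 (push 8): stack=[1,2,12,5,8] mem=[5,0,0,0]
After op 10 (STO M1): stack=[1,2,12,5] mem=[5,8,0,0]
After op 11 (+): stack=[1,2,17] mem=[5,8,0,0]
After op 12 (swap): stack=[1,17,2] mem=[5,8,0,0]

Answer: [1, 17, 2]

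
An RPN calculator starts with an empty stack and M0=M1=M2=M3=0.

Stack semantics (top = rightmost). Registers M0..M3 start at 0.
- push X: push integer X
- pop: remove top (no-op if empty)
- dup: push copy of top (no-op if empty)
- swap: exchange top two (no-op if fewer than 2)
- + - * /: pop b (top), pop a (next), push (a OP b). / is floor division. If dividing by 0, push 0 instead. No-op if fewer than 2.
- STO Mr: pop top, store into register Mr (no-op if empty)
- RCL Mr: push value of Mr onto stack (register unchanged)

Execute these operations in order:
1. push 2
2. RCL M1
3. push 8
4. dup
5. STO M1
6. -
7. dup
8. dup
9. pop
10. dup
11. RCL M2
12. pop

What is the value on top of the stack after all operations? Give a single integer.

After op 1 (push 2): stack=[2] mem=[0,0,0,0]
After op 2 (RCL M1): stack=[2,0] mem=[0,0,0,0]
After op 3 (push 8): stack=[2,0,8] mem=[0,0,0,0]
After op 4 (dup): stack=[2,0,8,8] mem=[0,0,0,0]
After op 5 (STO M1): stack=[2,0,8] mem=[0,8,0,0]
After op 6 (-): stack=[2,-8] mem=[0,8,0,0]
After op 7 (dup): stack=[2,-8,-8] mem=[0,8,0,0]
After op 8 (dup): stack=[2,-8,-8,-8] mem=[0,8,0,0]
After op 9 (pop): stack=[2,-8,-8] mem=[0,8,0,0]
After op 10 (dup): stack=[2,-8,-8,-8] mem=[0,8,0,0]
After op 11 (RCL M2): stack=[2,-8,-8,-8,0] mem=[0,8,0,0]
After op 12 (pop): stack=[2,-8,-8,-8] mem=[0,8,0,0]

Answer: -8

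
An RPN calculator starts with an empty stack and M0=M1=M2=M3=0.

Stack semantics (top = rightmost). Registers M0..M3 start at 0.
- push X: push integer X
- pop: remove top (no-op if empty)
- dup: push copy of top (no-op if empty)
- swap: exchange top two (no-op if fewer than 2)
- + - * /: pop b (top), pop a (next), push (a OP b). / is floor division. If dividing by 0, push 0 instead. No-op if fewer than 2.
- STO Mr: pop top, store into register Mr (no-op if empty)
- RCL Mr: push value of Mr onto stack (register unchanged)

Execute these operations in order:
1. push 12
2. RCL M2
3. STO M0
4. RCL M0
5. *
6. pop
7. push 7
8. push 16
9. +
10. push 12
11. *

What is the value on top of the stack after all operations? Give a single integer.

Answer: 276

Derivation:
After op 1 (push 12): stack=[12] mem=[0,0,0,0]
After op 2 (RCL M2): stack=[12,0] mem=[0,0,0,0]
After op 3 (STO M0): stack=[12] mem=[0,0,0,0]
After op 4 (RCL M0): stack=[12,0] mem=[0,0,0,0]
After op 5 (*): stack=[0] mem=[0,0,0,0]
After op 6 (pop): stack=[empty] mem=[0,0,0,0]
After op 7 (push 7): stack=[7] mem=[0,0,0,0]
After op 8 (push 16): stack=[7,16] mem=[0,0,0,0]
After op 9 (+): stack=[23] mem=[0,0,0,0]
After op 10 (push 12): stack=[23,12] mem=[0,0,0,0]
After op 11 (*): stack=[276] mem=[0,0,0,0]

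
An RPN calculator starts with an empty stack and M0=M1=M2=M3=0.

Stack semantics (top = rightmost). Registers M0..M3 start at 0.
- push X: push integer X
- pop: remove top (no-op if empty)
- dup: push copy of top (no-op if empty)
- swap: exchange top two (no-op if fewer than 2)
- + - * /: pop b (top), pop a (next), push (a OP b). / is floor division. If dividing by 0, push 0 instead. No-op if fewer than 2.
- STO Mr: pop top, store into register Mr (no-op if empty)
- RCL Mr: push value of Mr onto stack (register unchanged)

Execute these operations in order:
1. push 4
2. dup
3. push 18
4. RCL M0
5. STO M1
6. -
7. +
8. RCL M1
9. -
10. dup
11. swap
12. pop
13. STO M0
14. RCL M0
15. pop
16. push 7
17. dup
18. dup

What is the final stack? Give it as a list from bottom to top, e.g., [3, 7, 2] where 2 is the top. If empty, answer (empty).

Answer: [7, 7, 7]

Derivation:
After op 1 (push 4): stack=[4] mem=[0,0,0,0]
After op 2 (dup): stack=[4,4] mem=[0,0,0,0]
After op 3 (push 18): stack=[4,4,18] mem=[0,0,0,0]
After op 4 (RCL M0): stack=[4,4,18,0] mem=[0,0,0,0]
After op 5 (STO M1): stack=[4,4,18] mem=[0,0,0,0]
After op 6 (-): stack=[4,-14] mem=[0,0,0,0]
After op 7 (+): stack=[-10] mem=[0,0,0,0]
After op 8 (RCL M1): stack=[-10,0] mem=[0,0,0,0]
After op 9 (-): stack=[-10] mem=[0,0,0,0]
After op 10 (dup): stack=[-10,-10] mem=[0,0,0,0]
After op 11 (swap): stack=[-10,-10] mem=[0,0,0,0]
After op 12 (pop): stack=[-10] mem=[0,0,0,0]
After op 13 (STO M0): stack=[empty] mem=[-10,0,0,0]
After op 14 (RCL M0): stack=[-10] mem=[-10,0,0,0]
After op 15 (pop): stack=[empty] mem=[-10,0,0,0]
After op 16 (push 7): stack=[7] mem=[-10,0,0,0]
After op 17 (dup): stack=[7,7] mem=[-10,0,0,0]
After op 18 (dup): stack=[7,7,7] mem=[-10,0,0,0]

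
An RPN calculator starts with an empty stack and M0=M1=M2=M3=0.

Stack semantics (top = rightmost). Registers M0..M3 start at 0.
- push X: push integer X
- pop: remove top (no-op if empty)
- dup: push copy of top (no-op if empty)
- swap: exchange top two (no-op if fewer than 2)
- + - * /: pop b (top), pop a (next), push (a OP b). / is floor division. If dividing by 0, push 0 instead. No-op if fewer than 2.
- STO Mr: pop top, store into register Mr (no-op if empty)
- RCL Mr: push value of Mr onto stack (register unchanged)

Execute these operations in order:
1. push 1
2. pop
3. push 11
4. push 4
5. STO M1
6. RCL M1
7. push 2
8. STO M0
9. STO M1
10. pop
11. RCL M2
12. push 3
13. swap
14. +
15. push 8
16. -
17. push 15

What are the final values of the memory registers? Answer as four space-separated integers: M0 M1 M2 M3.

Answer: 2 4 0 0

Derivation:
After op 1 (push 1): stack=[1] mem=[0,0,0,0]
After op 2 (pop): stack=[empty] mem=[0,0,0,0]
After op 3 (push 11): stack=[11] mem=[0,0,0,0]
After op 4 (push 4): stack=[11,4] mem=[0,0,0,0]
After op 5 (STO M1): stack=[11] mem=[0,4,0,0]
After op 6 (RCL M1): stack=[11,4] mem=[0,4,0,0]
After op 7 (push 2): stack=[11,4,2] mem=[0,4,0,0]
After op 8 (STO M0): stack=[11,4] mem=[2,4,0,0]
After op 9 (STO M1): stack=[11] mem=[2,4,0,0]
After op 10 (pop): stack=[empty] mem=[2,4,0,0]
After op 11 (RCL M2): stack=[0] mem=[2,4,0,0]
After op 12 (push 3): stack=[0,3] mem=[2,4,0,0]
After op 13 (swap): stack=[3,0] mem=[2,4,0,0]
After op 14 (+): stack=[3] mem=[2,4,0,0]
After op 15 (push 8): stack=[3,8] mem=[2,4,0,0]
After op 16 (-): stack=[-5] mem=[2,4,0,0]
After op 17 (push 15): stack=[-5,15] mem=[2,4,0,0]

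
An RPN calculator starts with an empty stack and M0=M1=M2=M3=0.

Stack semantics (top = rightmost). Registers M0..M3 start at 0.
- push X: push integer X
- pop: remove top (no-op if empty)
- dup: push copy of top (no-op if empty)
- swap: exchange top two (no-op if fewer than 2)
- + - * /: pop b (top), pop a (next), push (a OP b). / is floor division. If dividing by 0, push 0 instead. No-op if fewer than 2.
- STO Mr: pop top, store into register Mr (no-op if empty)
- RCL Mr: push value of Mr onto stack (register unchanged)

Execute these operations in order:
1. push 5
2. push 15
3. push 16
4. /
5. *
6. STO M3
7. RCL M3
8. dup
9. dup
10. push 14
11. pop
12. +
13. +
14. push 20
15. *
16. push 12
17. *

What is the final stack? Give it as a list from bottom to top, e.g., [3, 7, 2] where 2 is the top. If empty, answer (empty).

Answer: [0]

Derivation:
After op 1 (push 5): stack=[5] mem=[0,0,0,0]
After op 2 (push 15): stack=[5,15] mem=[0,0,0,0]
After op 3 (push 16): stack=[5,15,16] mem=[0,0,0,0]
After op 4 (/): stack=[5,0] mem=[0,0,0,0]
After op 5 (*): stack=[0] mem=[0,0,0,0]
After op 6 (STO M3): stack=[empty] mem=[0,0,0,0]
After op 7 (RCL M3): stack=[0] mem=[0,0,0,0]
After op 8 (dup): stack=[0,0] mem=[0,0,0,0]
After op 9 (dup): stack=[0,0,0] mem=[0,0,0,0]
After op 10 (push 14): stack=[0,0,0,14] mem=[0,0,0,0]
After op 11 (pop): stack=[0,0,0] mem=[0,0,0,0]
After op 12 (+): stack=[0,0] mem=[0,0,0,0]
After op 13 (+): stack=[0] mem=[0,0,0,0]
After op 14 (push 20): stack=[0,20] mem=[0,0,0,0]
After op 15 (*): stack=[0] mem=[0,0,0,0]
After op 16 (push 12): stack=[0,12] mem=[0,0,0,0]
After op 17 (*): stack=[0] mem=[0,0,0,0]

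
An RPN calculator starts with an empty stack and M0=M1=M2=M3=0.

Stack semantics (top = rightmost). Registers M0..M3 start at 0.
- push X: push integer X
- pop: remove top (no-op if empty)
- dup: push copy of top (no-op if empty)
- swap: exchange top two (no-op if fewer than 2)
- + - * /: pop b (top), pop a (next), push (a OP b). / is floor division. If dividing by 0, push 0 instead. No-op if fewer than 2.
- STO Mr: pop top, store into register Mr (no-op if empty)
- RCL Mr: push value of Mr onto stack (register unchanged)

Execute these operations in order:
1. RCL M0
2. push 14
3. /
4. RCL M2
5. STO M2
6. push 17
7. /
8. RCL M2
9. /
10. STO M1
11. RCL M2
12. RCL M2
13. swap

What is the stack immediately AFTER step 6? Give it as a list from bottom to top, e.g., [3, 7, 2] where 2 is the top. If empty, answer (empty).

After op 1 (RCL M0): stack=[0] mem=[0,0,0,0]
After op 2 (push 14): stack=[0,14] mem=[0,0,0,0]
After op 3 (/): stack=[0] mem=[0,0,0,0]
After op 4 (RCL M2): stack=[0,0] mem=[0,0,0,0]
After op 5 (STO M2): stack=[0] mem=[0,0,0,0]
After op 6 (push 17): stack=[0,17] mem=[0,0,0,0]

[0, 17]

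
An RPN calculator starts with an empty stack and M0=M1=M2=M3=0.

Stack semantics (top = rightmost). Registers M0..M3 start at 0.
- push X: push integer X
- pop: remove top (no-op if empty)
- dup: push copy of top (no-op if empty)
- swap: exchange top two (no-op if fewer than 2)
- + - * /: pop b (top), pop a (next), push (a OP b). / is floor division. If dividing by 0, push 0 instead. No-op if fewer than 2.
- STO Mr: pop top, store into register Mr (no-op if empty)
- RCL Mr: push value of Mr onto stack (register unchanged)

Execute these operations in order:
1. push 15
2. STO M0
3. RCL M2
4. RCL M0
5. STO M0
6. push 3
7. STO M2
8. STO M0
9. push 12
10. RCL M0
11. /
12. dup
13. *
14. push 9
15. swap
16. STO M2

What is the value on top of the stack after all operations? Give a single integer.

After op 1 (push 15): stack=[15] mem=[0,0,0,0]
After op 2 (STO M0): stack=[empty] mem=[15,0,0,0]
After op 3 (RCL M2): stack=[0] mem=[15,0,0,0]
After op 4 (RCL M0): stack=[0,15] mem=[15,0,0,0]
After op 5 (STO M0): stack=[0] mem=[15,0,0,0]
After op 6 (push 3): stack=[0,3] mem=[15,0,0,0]
After op 7 (STO M2): stack=[0] mem=[15,0,3,0]
After op 8 (STO M0): stack=[empty] mem=[0,0,3,0]
After op 9 (push 12): stack=[12] mem=[0,0,3,0]
After op 10 (RCL M0): stack=[12,0] mem=[0,0,3,0]
After op 11 (/): stack=[0] mem=[0,0,3,0]
After op 12 (dup): stack=[0,0] mem=[0,0,3,0]
After op 13 (*): stack=[0] mem=[0,0,3,0]
After op 14 (push 9): stack=[0,9] mem=[0,0,3,0]
After op 15 (swap): stack=[9,0] mem=[0,0,3,0]
After op 16 (STO M2): stack=[9] mem=[0,0,0,0]

Answer: 9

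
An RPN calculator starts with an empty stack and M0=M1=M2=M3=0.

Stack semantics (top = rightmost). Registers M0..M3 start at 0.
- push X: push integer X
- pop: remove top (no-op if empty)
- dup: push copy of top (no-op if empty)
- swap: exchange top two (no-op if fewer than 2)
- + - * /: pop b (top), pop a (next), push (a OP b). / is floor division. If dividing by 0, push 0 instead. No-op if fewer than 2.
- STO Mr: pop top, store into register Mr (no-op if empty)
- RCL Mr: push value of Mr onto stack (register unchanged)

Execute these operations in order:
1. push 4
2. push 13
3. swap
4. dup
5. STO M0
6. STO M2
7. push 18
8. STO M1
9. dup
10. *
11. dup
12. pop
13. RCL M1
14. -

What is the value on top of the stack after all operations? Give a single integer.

Answer: 151

Derivation:
After op 1 (push 4): stack=[4] mem=[0,0,0,0]
After op 2 (push 13): stack=[4,13] mem=[0,0,0,0]
After op 3 (swap): stack=[13,4] mem=[0,0,0,0]
After op 4 (dup): stack=[13,4,4] mem=[0,0,0,0]
After op 5 (STO M0): stack=[13,4] mem=[4,0,0,0]
After op 6 (STO M2): stack=[13] mem=[4,0,4,0]
After op 7 (push 18): stack=[13,18] mem=[4,0,4,0]
After op 8 (STO M1): stack=[13] mem=[4,18,4,0]
After op 9 (dup): stack=[13,13] mem=[4,18,4,0]
After op 10 (*): stack=[169] mem=[4,18,4,0]
After op 11 (dup): stack=[169,169] mem=[4,18,4,0]
After op 12 (pop): stack=[169] mem=[4,18,4,0]
After op 13 (RCL M1): stack=[169,18] mem=[4,18,4,0]
After op 14 (-): stack=[151] mem=[4,18,4,0]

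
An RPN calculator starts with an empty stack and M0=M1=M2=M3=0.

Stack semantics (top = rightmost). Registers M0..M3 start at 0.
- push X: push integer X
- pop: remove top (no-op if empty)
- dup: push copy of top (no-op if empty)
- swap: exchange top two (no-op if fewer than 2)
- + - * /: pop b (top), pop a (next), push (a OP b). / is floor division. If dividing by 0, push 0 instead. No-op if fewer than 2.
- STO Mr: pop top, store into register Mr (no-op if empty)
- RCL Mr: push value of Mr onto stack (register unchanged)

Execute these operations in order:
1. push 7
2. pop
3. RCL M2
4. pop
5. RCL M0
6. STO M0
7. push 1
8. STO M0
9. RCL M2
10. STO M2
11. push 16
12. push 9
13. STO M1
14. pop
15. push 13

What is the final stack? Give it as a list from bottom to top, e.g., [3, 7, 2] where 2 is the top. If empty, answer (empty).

After op 1 (push 7): stack=[7] mem=[0,0,0,0]
After op 2 (pop): stack=[empty] mem=[0,0,0,0]
After op 3 (RCL M2): stack=[0] mem=[0,0,0,0]
After op 4 (pop): stack=[empty] mem=[0,0,0,0]
After op 5 (RCL M0): stack=[0] mem=[0,0,0,0]
After op 6 (STO M0): stack=[empty] mem=[0,0,0,0]
After op 7 (push 1): stack=[1] mem=[0,0,0,0]
After op 8 (STO M0): stack=[empty] mem=[1,0,0,0]
After op 9 (RCL M2): stack=[0] mem=[1,0,0,0]
After op 10 (STO M2): stack=[empty] mem=[1,0,0,0]
After op 11 (push 16): stack=[16] mem=[1,0,0,0]
After op 12 (push 9): stack=[16,9] mem=[1,0,0,0]
After op 13 (STO M1): stack=[16] mem=[1,9,0,0]
After op 14 (pop): stack=[empty] mem=[1,9,0,0]
After op 15 (push 13): stack=[13] mem=[1,9,0,0]

Answer: [13]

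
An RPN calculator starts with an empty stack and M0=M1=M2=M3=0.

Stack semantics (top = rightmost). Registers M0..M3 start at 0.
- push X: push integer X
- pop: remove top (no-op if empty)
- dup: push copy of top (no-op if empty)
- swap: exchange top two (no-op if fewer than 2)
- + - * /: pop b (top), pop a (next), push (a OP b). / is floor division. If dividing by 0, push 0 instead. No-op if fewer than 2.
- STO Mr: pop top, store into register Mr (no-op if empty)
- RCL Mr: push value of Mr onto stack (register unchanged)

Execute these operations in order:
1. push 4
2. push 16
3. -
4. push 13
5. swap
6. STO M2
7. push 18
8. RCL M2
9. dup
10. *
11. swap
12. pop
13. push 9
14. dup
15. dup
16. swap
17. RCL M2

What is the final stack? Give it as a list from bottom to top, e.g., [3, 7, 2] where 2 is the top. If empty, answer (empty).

Answer: [13, 144, 9, 9, 9, -12]

Derivation:
After op 1 (push 4): stack=[4] mem=[0,0,0,0]
After op 2 (push 16): stack=[4,16] mem=[0,0,0,0]
After op 3 (-): stack=[-12] mem=[0,0,0,0]
After op 4 (push 13): stack=[-12,13] mem=[0,0,0,0]
After op 5 (swap): stack=[13,-12] mem=[0,0,0,0]
After op 6 (STO M2): stack=[13] mem=[0,0,-12,0]
After op 7 (push 18): stack=[13,18] mem=[0,0,-12,0]
After op 8 (RCL M2): stack=[13,18,-12] mem=[0,0,-12,0]
After op 9 (dup): stack=[13,18,-12,-12] mem=[0,0,-12,0]
After op 10 (*): stack=[13,18,144] mem=[0,0,-12,0]
After op 11 (swap): stack=[13,144,18] mem=[0,0,-12,0]
After op 12 (pop): stack=[13,144] mem=[0,0,-12,0]
After op 13 (push 9): stack=[13,144,9] mem=[0,0,-12,0]
After op 14 (dup): stack=[13,144,9,9] mem=[0,0,-12,0]
After op 15 (dup): stack=[13,144,9,9,9] mem=[0,0,-12,0]
After op 16 (swap): stack=[13,144,9,9,9] mem=[0,0,-12,0]
After op 17 (RCL M2): stack=[13,144,9,9,9,-12] mem=[0,0,-12,0]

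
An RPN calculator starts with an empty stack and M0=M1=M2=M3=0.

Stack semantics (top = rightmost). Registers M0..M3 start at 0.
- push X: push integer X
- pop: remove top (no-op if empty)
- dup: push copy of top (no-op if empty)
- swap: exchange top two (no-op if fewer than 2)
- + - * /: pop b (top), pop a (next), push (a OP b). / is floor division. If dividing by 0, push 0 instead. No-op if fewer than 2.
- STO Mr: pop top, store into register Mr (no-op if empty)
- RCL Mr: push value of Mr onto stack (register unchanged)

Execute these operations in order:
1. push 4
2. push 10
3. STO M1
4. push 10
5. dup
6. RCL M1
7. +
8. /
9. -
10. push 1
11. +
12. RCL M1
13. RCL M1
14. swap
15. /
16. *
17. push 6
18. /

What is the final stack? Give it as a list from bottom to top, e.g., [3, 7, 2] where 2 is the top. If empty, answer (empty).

Answer: [0]

Derivation:
After op 1 (push 4): stack=[4] mem=[0,0,0,0]
After op 2 (push 10): stack=[4,10] mem=[0,0,0,0]
After op 3 (STO M1): stack=[4] mem=[0,10,0,0]
After op 4 (push 10): stack=[4,10] mem=[0,10,0,0]
After op 5 (dup): stack=[4,10,10] mem=[0,10,0,0]
After op 6 (RCL M1): stack=[4,10,10,10] mem=[0,10,0,0]
After op 7 (+): stack=[4,10,20] mem=[0,10,0,0]
After op 8 (/): stack=[4,0] mem=[0,10,0,0]
After op 9 (-): stack=[4] mem=[0,10,0,0]
After op 10 (push 1): stack=[4,1] mem=[0,10,0,0]
After op 11 (+): stack=[5] mem=[0,10,0,0]
After op 12 (RCL M1): stack=[5,10] mem=[0,10,0,0]
After op 13 (RCL M1): stack=[5,10,10] mem=[0,10,0,0]
After op 14 (swap): stack=[5,10,10] mem=[0,10,0,0]
After op 15 (/): stack=[5,1] mem=[0,10,0,0]
After op 16 (*): stack=[5] mem=[0,10,0,0]
After op 17 (push 6): stack=[5,6] mem=[0,10,0,0]
After op 18 (/): stack=[0] mem=[0,10,0,0]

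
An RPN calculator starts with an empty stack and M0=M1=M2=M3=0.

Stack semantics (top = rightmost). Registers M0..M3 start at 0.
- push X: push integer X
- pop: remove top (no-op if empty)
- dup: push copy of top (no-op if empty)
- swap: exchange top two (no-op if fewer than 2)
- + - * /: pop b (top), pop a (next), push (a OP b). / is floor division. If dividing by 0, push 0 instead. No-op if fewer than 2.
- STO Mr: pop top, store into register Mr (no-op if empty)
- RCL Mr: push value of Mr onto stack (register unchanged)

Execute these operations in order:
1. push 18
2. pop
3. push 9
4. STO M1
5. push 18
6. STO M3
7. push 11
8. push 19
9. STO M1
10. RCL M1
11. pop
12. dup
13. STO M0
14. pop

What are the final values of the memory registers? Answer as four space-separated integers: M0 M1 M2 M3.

Answer: 11 19 0 18

Derivation:
After op 1 (push 18): stack=[18] mem=[0,0,0,0]
After op 2 (pop): stack=[empty] mem=[0,0,0,0]
After op 3 (push 9): stack=[9] mem=[0,0,0,0]
After op 4 (STO M1): stack=[empty] mem=[0,9,0,0]
After op 5 (push 18): stack=[18] mem=[0,9,0,0]
After op 6 (STO M3): stack=[empty] mem=[0,9,0,18]
After op 7 (push 11): stack=[11] mem=[0,9,0,18]
After op 8 (push 19): stack=[11,19] mem=[0,9,0,18]
After op 9 (STO M1): stack=[11] mem=[0,19,0,18]
After op 10 (RCL M1): stack=[11,19] mem=[0,19,0,18]
After op 11 (pop): stack=[11] mem=[0,19,0,18]
After op 12 (dup): stack=[11,11] mem=[0,19,0,18]
After op 13 (STO M0): stack=[11] mem=[11,19,0,18]
After op 14 (pop): stack=[empty] mem=[11,19,0,18]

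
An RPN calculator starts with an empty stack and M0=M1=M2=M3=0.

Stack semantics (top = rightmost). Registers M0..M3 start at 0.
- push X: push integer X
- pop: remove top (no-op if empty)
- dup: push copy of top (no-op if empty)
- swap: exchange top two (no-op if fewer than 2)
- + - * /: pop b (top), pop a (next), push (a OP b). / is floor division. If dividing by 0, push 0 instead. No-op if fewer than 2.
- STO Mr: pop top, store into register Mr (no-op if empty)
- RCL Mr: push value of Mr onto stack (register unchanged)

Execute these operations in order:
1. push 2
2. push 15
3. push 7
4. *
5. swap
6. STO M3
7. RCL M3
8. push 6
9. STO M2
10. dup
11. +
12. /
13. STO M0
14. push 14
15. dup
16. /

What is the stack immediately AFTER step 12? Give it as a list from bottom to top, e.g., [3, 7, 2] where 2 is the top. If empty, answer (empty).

After op 1 (push 2): stack=[2] mem=[0,0,0,0]
After op 2 (push 15): stack=[2,15] mem=[0,0,0,0]
After op 3 (push 7): stack=[2,15,7] mem=[0,0,0,0]
After op 4 (*): stack=[2,105] mem=[0,0,0,0]
After op 5 (swap): stack=[105,2] mem=[0,0,0,0]
After op 6 (STO M3): stack=[105] mem=[0,0,0,2]
After op 7 (RCL M3): stack=[105,2] mem=[0,0,0,2]
After op 8 (push 6): stack=[105,2,6] mem=[0,0,0,2]
After op 9 (STO M2): stack=[105,2] mem=[0,0,6,2]
After op 10 (dup): stack=[105,2,2] mem=[0,0,6,2]
After op 11 (+): stack=[105,4] mem=[0,0,6,2]
After op 12 (/): stack=[26] mem=[0,0,6,2]

[26]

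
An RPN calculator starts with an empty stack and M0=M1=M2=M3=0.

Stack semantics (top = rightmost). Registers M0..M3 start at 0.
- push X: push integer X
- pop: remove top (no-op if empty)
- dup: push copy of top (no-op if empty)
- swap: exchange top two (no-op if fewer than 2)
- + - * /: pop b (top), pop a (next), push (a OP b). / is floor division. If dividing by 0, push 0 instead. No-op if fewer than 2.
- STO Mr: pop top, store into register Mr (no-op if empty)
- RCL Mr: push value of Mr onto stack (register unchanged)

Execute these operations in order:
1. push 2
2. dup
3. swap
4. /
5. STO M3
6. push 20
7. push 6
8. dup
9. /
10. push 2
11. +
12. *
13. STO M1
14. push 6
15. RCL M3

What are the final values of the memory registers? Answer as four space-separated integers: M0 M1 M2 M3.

After op 1 (push 2): stack=[2] mem=[0,0,0,0]
After op 2 (dup): stack=[2,2] mem=[0,0,0,0]
After op 3 (swap): stack=[2,2] mem=[0,0,0,0]
After op 4 (/): stack=[1] mem=[0,0,0,0]
After op 5 (STO M3): stack=[empty] mem=[0,0,0,1]
After op 6 (push 20): stack=[20] mem=[0,0,0,1]
After op 7 (push 6): stack=[20,6] mem=[0,0,0,1]
After op 8 (dup): stack=[20,6,6] mem=[0,0,0,1]
After op 9 (/): stack=[20,1] mem=[0,0,0,1]
After op 10 (push 2): stack=[20,1,2] mem=[0,0,0,1]
After op 11 (+): stack=[20,3] mem=[0,0,0,1]
After op 12 (*): stack=[60] mem=[0,0,0,1]
After op 13 (STO M1): stack=[empty] mem=[0,60,0,1]
After op 14 (push 6): stack=[6] mem=[0,60,0,1]
After op 15 (RCL M3): stack=[6,1] mem=[0,60,0,1]

Answer: 0 60 0 1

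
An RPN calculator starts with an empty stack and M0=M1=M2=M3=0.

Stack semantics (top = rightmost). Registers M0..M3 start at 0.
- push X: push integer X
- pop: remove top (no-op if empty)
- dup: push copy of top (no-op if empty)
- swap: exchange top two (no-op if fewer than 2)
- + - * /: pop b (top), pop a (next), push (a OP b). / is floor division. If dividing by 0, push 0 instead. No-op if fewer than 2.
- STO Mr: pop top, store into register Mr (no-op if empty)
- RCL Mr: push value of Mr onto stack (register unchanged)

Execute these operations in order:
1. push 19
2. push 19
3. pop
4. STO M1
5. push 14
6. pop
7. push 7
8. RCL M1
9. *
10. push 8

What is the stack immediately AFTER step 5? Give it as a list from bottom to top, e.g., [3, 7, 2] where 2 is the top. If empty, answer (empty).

After op 1 (push 19): stack=[19] mem=[0,0,0,0]
After op 2 (push 19): stack=[19,19] mem=[0,0,0,0]
After op 3 (pop): stack=[19] mem=[0,0,0,0]
After op 4 (STO M1): stack=[empty] mem=[0,19,0,0]
After op 5 (push 14): stack=[14] mem=[0,19,0,0]

[14]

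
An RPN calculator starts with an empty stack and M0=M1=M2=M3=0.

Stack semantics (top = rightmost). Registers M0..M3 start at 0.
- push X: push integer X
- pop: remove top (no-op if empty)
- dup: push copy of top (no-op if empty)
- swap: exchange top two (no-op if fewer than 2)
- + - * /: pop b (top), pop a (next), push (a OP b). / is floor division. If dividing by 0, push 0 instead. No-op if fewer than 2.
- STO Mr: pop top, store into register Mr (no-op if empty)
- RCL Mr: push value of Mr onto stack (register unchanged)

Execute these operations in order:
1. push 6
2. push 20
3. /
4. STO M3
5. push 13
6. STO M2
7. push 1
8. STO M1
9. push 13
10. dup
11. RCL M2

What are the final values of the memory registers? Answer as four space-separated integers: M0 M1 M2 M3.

After op 1 (push 6): stack=[6] mem=[0,0,0,0]
After op 2 (push 20): stack=[6,20] mem=[0,0,0,0]
After op 3 (/): stack=[0] mem=[0,0,0,0]
After op 4 (STO M3): stack=[empty] mem=[0,0,0,0]
After op 5 (push 13): stack=[13] mem=[0,0,0,0]
After op 6 (STO M2): stack=[empty] mem=[0,0,13,0]
After op 7 (push 1): stack=[1] mem=[0,0,13,0]
After op 8 (STO M1): stack=[empty] mem=[0,1,13,0]
After op 9 (push 13): stack=[13] mem=[0,1,13,0]
After op 10 (dup): stack=[13,13] mem=[0,1,13,0]
After op 11 (RCL M2): stack=[13,13,13] mem=[0,1,13,0]

Answer: 0 1 13 0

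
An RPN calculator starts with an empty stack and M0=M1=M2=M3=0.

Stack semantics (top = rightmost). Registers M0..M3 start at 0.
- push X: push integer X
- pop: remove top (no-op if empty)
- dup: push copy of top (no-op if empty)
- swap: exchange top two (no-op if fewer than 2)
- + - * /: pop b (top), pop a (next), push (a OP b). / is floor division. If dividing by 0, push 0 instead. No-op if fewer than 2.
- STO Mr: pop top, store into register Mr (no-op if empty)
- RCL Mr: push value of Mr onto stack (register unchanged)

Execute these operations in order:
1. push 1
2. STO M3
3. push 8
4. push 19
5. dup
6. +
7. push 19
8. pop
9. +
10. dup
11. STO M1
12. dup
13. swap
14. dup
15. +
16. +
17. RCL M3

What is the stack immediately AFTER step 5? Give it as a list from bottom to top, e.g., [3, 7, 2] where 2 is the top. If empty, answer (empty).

After op 1 (push 1): stack=[1] mem=[0,0,0,0]
After op 2 (STO M3): stack=[empty] mem=[0,0,0,1]
After op 3 (push 8): stack=[8] mem=[0,0,0,1]
After op 4 (push 19): stack=[8,19] mem=[0,0,0,1]
After op 5 (dup): stack=[8,19,19] mem=[0,0,0,1]

[8, 19, 19]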